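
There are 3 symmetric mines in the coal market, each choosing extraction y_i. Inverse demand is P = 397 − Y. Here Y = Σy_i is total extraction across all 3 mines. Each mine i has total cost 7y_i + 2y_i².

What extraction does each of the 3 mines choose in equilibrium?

A representative mine's profit is π_i = y_i(397 − Y) − 7y_i − 2y_i², with Y = y_i + Σ_{j≠i} y_j.
First-order condition: 390 − 6y_i − Σ_{j≠i} y_j = 0.
Imposing symmetry (y_j = y for all j) turns Σ_{j≠i} y_j into 2y, so 390 = 8y and y = 48.75.

48.75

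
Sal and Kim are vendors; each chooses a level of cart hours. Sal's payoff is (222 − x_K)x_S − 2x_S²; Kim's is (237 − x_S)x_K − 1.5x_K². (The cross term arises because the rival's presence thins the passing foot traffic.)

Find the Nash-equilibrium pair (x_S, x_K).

Expanding Sal's payoff: 222x_S − x_Kx_S − 2x_S².
∂π/∂x_S = 222 − x_K − 4x_S = 0, so x_S = 55.5 − 0.25x_K.
Likewise for Kim: x_K = 79 − (1/3)x_S.
Solving the two reaction functions simultaneously: (1 − (−0.25)(−1/3))x_S = 55.5 − 0.25·79, so (11/12)x_S = 35.75 and x_S = 39.
Then x_K = 79 − (1/3)·39 = 66.

39, 66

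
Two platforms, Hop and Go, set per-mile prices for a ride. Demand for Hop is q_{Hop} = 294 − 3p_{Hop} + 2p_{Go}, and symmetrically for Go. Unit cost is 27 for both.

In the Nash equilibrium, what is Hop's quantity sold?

Hop's profit: π = (p_{Hop} − 27)(294 − 3p_{Hop} + 2p_{Go}).
∂π/∂p_{Hop} = 375 − 6p_{Hop} + 2p_{Go} = 0 ⇒ p_{Hop} = 62.5 + (1/3)p_{Go}.
The game is symmetric, so in equilibrium p_{Go} = p_{Hop}: the reaction function gives (2/3)p_{Hop} = 62.5, hence p_{Hop} = 93.75.
q_{Hop} = 294 − 3·93.75 + 2·93.75 = 200.25.

200.25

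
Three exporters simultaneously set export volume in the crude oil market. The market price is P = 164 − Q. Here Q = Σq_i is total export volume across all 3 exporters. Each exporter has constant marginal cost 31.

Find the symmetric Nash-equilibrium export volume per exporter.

33.25

A representative exporter's profit is π_i = q_i(164 − Q) − 31q_i, with Q = q_i + Σ_{j≠i} q_j.
First-order condition: 133 − 2q_i − Σ_{j≠i} q_j = 0.
In a symmetric equilibrium every exporter chooses the same q, so Σ_{j≠i} q_j = 2q. The condition becomes 133 − 4q = 0, giving q = 133/4 = 33.25.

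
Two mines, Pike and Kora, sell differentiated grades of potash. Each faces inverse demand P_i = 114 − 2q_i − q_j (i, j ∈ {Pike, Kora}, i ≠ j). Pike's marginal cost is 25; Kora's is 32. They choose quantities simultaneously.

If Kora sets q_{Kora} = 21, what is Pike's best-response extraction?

Mine Pike's profit: π = q_{Pike}(114 − 2q_{Pike} − q_{Kora}) − 25q_{Pike}.
∂π/∂q_{Pike} = 89 − 4q_{Pike} − q_{Kora} = 0 ⇒ q_{Pike} = 22.25 − 0.25q_{Kora}.
At q_{Kora} = 21: q_{Pike} = 22.25 − 0.25·21 = 17.

17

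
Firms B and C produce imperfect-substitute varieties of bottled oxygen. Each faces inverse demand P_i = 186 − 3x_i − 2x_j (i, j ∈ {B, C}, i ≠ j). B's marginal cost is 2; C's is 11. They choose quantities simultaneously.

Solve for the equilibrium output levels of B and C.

Firm B's profit: π = x_B(186 − 3x_B − 2x_C) − 2x_B.
∂π/∂x_B = 184 − 6x_B − 2x_C = 0 ⇒ x_B = 92/3 − (1/3)x_C.
Similarly x_C = 175/6 − (1/3)x_B.
Plugging x_C into B's best response: x_B = 92/3 − (1/3)(175/6 − (1/3)x_B) ⇒ (8/9)x_B = 377/18, so x_B = 23.5625.
Then x_C = 175/6 − (1/3)·23.5625 = 21.3125.

23.5625, 21.3125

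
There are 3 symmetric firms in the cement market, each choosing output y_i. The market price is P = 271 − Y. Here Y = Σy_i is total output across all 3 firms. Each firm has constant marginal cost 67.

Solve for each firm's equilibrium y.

A representative firm's profit is π_i = y_i(271 − Y) − 67y_i, with Y = y_i + Σ_{j≠i} y_j.
First-order condition: 204 − 2y_i − Σ_{j≠i} y_j = 0.
Imposing symmetry (y_j = y for all j) turns Σ_{j≠i} y_j into 2y, so 204 = 4y and y = 51.

51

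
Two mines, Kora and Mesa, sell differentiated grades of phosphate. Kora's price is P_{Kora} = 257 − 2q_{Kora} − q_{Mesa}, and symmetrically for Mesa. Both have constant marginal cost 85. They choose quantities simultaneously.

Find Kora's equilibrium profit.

Mine Kora's profit: π = q_{Kora}(257 − 2q_{Kora} − q_{Mesa}) − 85q_{Kora}.
∂π/∂q_{Kora} = 172 − 4q_{Kora} − q_{Mesa} = 0 ⇒ q_{Kora} = 43 − 0.25q_{Mesa}.
By symmetry q_{Mesa} = q_{Kora}; substituting into the reaction function, 1.25q_{Kora} = 43 and q_{Kora} = 34.4.
P_{Kora} = 257 − 2·34.4 − 34.4 = 153.8.
Profit = (153.8 − 85)·34.4 = 2366.72.

2366.72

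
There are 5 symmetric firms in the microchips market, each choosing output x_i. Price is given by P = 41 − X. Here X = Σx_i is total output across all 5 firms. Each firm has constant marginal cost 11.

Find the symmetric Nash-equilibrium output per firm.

5

A representative firm's profit is π_i = x_i(41 − X) − 11x_i, with X = x_i + Σ_{j≠i} x_j.
First-order condition: 30 − 2x_i − Σ_{j≠i} x_j = 0.
With identical firms, set every x_j = x: then 30 − 2x − 4x = 0, i.e. x = 30/6 = 5.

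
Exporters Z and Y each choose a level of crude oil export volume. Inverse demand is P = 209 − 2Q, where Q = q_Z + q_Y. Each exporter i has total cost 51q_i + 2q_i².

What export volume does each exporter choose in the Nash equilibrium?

Exporter Z's profit: π = q_Z(209 − 2(q_Z + q_Y)) − 51q_Z − 2q_Z².
∂π/∂q_Z = 158 − 8q_Z − 2q_Y = 0, so q_Z = 19.75 − 0.25q_Y.
The game is symmetric, so in equilibrium q_Y = q_Z: the reaction function gives 1.25q_Z = 19.75, hence q_Z = 15.8.

15.8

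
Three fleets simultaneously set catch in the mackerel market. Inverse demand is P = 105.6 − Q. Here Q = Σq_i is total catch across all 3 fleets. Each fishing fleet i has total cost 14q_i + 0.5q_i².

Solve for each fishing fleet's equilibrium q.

18.32

A representative fishing fleet's profit is π_i = q_i(105.6 − Q) − 14q_i − 0.5q_i², with Q = q_i + Σ_{j≠i} q_j.
First-order condition: 91.6 − 3q_i − Σ_{j≠i} q_j = 0.
Imposing symmetry (q_j = q for all j) turns Σ_{j≠i} q_j into 2q, so 91.6 = 5q and q = 18.32.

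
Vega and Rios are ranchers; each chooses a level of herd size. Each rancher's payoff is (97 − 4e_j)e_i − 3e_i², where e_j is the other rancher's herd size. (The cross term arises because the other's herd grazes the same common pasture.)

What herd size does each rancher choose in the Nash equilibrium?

9.7

Vega's payoff is (97 − 4e_R)e_V − 3e_V².
∂π/∂e_V = 97 − 4e_R − 6e_V = 0, so e_V = 97/6 − (2/3)e_R.
The game is symmetric, so in equilibrium e_R = e_V: the reaction function gives (5/3)e_V = 97/6, hence e_V = 9.7.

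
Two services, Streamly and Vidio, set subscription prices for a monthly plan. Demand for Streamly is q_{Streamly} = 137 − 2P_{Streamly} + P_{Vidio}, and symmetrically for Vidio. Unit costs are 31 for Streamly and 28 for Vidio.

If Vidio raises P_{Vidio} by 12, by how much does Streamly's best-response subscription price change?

Streamly's profit: π = (P_{Streamly} − 31)(137 − 2P_{Streamly} + P_{Vidio}).
∂π/∂P_{Streamly} = 199 − 4P_{Streamly} + P_{Vidio} = 0 ⇒ P_{Streamly} = 49.75 + 0.25P_{Vidio}.
The reaction-function slope is 0.25, so a 12-unit rise in P_{Vidio} moves P_{Streamly} by 0.25 × 12 = 3. Streamly's best response rises — the actions are strategic complements.

3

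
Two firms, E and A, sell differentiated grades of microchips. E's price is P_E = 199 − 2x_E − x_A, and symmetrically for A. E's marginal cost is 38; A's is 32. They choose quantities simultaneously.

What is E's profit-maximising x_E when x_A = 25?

34

Firm E's profit: π = x_E(199 − 2x_E − x_A) − 38x_E.
∂π/∂x_E = 161 − 4x_E − x_A = 0 ⇒ x_E = 40.25 − 0.25x_A.
At x_A = 25: x_E = 40.25 − 0.25·25 = 34.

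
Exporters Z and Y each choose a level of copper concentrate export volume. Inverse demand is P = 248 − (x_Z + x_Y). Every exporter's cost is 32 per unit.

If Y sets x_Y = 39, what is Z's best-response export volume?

88.5

Exporter Z's profit: π = x_Z(248 − (x_Z + x_Y)) − 32x_Z.
∂π/∂x_Z = 216 − 2x_Z − x_Y = 0, so x_Z = 108 − 0.5x_Y.
At x_Y = 39: x_Z = 108 − 0.5·39 = 88.5.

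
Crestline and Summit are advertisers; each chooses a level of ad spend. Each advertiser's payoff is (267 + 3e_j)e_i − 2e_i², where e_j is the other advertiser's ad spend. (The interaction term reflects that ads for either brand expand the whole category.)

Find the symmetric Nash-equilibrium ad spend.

Crestline's payoff is (267 + 3e_S)e_C − 2e_C².
∂π/∂e_C = 267 + 3e_S − 4e_C = 0, so e_C = 66.75 + 0.75e_S.
By symmetry e_S = e_C; substituting into the reaction function, 0.25e_C = 66.75 and e_C = 267.

267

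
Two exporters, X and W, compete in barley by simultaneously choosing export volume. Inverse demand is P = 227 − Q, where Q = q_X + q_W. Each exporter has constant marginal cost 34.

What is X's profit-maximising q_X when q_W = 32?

Exporter X's profit: π = q_X(227 − (q_X + q_W)) − 34q_X.
∂π/∂q_X = 193 − 2q_X − q_W = 0, so q_X = 96.5 − 0.5q_W.
At q_W = 32: q_X = 96.5 − 0.5·32 = 80.5.

80.5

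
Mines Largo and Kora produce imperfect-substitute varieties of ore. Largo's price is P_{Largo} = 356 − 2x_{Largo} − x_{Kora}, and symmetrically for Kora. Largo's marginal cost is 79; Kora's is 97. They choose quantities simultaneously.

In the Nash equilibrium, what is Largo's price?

192.2

Mine Largo's profit: π = x_{Largo}(356 − 2x_{Largo} − x_{Kora}) − 79x_{Largo}.
∂π/∂x_{Largo} = 277 − 4x_{Largo} − x_{Kora} = 0 ⇒ x_{Largo} = 69.25 − 0.25x_{Kora}.
Similarly x_{Kora} = 64.75 − 0.25x_{Largo}.
Plugging x_{Kora} into Largo's best response: x_{Largo} = 69.25 − 0.25(64.75 − 0.25x_{Largo}) ⇒ 0.9375x_{Largo} = 53.0625, so x_{Largo} = 56.6.
Then x_{Kora} = 64.75 − 0.25·56.6 = 50.6.
P_{Largo} = 356 − 2·56.6 − 50.6 = 192.2.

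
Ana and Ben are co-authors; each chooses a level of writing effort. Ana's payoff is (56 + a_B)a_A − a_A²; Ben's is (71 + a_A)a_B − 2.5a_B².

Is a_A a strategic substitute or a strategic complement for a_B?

strategic complements

Expanding Ana's payoff: 56a_A + a_Ba_A − a_A².
∂π/∂a_A = 56 + a_B − 2a_A = 0, so a_A = 28 + 0.5a_B.
The best-response slope da_A/da_B = 0.5 > 0: the reaction function is upward-sloping, so the choices are strategic complements.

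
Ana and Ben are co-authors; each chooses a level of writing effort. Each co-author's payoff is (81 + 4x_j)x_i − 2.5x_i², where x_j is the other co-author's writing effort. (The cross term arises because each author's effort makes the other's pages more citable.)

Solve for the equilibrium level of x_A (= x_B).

Ana's payoff is (81 + 4x_B)x_A − 2.5x_A².
∂π/∂x_A = 81 + 4x_B − 5x_A = 0, so x_A = 16.2 + 0.8x_B.
By symmetry x_B = x_A; substituting into the reaction function, 0.2x_A = 16.2 and x_A = 81.

81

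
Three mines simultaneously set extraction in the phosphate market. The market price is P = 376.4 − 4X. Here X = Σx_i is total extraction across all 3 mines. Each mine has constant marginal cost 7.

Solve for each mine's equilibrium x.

A representative mine's profit is π_i = x_i(376.4 − 4X) − 7x_i, with X = x_i + Σ_{j≠i} x_j.
First-order condition: 369.4 − 8x_i − 4Σ_{j≠i} x_j = 0.
Imposing symmetry (x_j = x for all j) turns Σ_{j≠i} x_j into 2x, so 369.4 = 16x and x = 23.0875.

23.0875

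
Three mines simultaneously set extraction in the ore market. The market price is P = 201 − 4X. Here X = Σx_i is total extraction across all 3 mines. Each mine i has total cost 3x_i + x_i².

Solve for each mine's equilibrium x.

A representative mine's profit is π_i = x_i(201 − 4X) − 3x_i − x_i², with X = x_i + Σ_{j≠i} x_j.
First-order condition: 198 − 10x_i − 4Σ_{j≠i} x_j = 0.
In a symmetric equilibrium every mine chooses the same x, so Σ_{j≠i} x_j = 2x. The condition becomes 198 − 18x = 0, giving x = 198/18 = 11.

11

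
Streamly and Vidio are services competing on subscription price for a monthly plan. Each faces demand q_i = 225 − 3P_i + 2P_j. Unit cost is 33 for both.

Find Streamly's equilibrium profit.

6912

Streamly's profit: π = (P_{Streamly} − 33)(225 − 3P_{Streamly} + 2P_{Vidio}).
∂π/∂P_{Streamly} = 324 − 6P_{Streamly} + 2P_{Vidio} = 0 ⇒ P_{Streamly} = 54 + (1/3)P_{Vidio}.
The game is symmetric, so in equilibrium P_{Vidio} = P_{Streamly}: the reaction function gives (2/3)P_{Streamly} = 54, hence P_{Streamly} = 81.
q_{Streamly} = 225 − 3·81 + 2·81 = 144.
Profit = (81 − 33)·144 = 6912.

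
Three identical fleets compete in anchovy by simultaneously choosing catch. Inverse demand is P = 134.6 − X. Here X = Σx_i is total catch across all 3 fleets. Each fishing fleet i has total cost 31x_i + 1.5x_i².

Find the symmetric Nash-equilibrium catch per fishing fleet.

14.8

A representative fishing fleet's profit is π_i = x_i(134.6 − X) − 31x_i − 1.5x_i², with X = x_i + Σ_{j≠i} x_j.
First-order condition: 103.6 − 5x_i − Σ_{j≠i} x_j = 0.
Imposing symmetry (x_j = x for all j) turns Σ_{j≠i} x_j into 2x, so 103.6 = 7x and x = 14.8.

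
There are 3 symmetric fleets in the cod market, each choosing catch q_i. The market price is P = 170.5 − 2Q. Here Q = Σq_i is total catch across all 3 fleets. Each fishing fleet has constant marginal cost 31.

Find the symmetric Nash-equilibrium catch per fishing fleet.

A representative fishing fleet's profit is π_i = q_i(170.5 − 2Q) − 31q_i, with Q = q_i + Σ_{j≠i} q_j.
First-order condition: 139.5 − 4q_i − 2Σ_{j≠i} q_j = 0.
With identical fishing fleets, set every q_j = q: then 139.5 − 4q − 4q = 0, i.e. q = 139.5/8 = 17.4375.

17.4375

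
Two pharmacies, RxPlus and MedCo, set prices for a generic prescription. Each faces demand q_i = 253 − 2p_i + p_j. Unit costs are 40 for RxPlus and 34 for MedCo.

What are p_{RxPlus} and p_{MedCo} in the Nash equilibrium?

110.2, 107.8

RxPlus's profit: π = (p_{RxPlus} − 40)(253 − 2p_{RxPlus} + p_{MedCo}).
∂π/∂p_{RxPlus} = 333 − 4p_{RxPlus} + p_{MedCo} = 0 ⇒ p_{RxPlus} = 83.25 + 0.25p_{MedCo}.
Similarly p_{MedCo} = 80.25 + 0.25p_{RxPlus}.
Plugging p_{MedCo} into RxPlus's best response: p_{RxPlus} = 83.25 + 0.25(80.25 + 0.25p_{RxPlus}) ⇒ 0.9375p_{RxPlus} = 103.3125, so p_{RxPlus} = 110.2.
Then p_{MedCo} = 80.25 + 0.25·110.2 = 107.8.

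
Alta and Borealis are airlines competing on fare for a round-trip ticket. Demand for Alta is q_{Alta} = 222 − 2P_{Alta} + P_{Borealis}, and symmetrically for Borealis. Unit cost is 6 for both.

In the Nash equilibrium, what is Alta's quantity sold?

Alta's profit: π = (P_{Alta} − 6)(222 − 2P_{Alta} + P_{Borealis}).
∂π/∂P_{Alta} = 234 − 4P_{Alta} + P_{Borealis} = 0 ⇒ P_{Alta} = 58.5 + 0.25P_{Borealis}.
Setting P_{Alta} = P_{Borealis} in the reaction function: P_{Alta} = 58.5 + 0.25P_{Alta}, so P_{Alta} = 58.5 / 0.75 = 78.
q_{Alta} = 222 − 2·78 + 78 = 144.

144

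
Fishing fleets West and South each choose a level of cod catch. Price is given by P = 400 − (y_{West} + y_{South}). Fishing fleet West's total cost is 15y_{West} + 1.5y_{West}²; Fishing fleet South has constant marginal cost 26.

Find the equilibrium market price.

191

Fishing fleet West's profit: π = y_{West}(400 − (y_{West} + y_{South})) − 15y_{West} − 1.5y_{West}².
∂π/∂y_{West} = 385 − 5y_{West} − y_{South} = 0, so y_{West} = 77 − 0.2y_{South}.
For South: ∂π/∂y_{South} = 374 − 2y_{South} − y_{West} = 0 ⇒ y_{South} = 187 − 0.5y_{West}.
Solving the two reaction functions simultaneously: (1 − (−0.2)(−0.5))y_{West} = 77 − 0.2·187, so 0.9y_{West} = 39.6 and y_{West} = 44.
Then y_{South} = 187 − 0.5·44 = 165.
Equilibrium price: P = 400 − 209 = 191.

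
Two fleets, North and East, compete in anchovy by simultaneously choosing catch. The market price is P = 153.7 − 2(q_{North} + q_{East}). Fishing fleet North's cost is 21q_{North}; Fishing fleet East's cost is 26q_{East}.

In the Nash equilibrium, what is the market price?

Fishing fleet North's profit: π = q_{North}(153.7 − 2(q_{North} + q_{East})) − 21q_{North}.
∂π/∂q_{North} = 132.7 − 4q_{North} − 2q_{East} = 0, so q_{North} = 33.175 − 0.5q_{East}.
By the same steps for East: q_{East} = 31.925 − 0.5q_{North}.
Substituting the second reaction function into the first: q_{North} = 33.175 − 0.5(31.925 − 0.5q_{North}), which gives 0.75q_{North} = 17.2125 ⇒ q_{North} = 22.95.
Then q_{East} = 31.925 − 0.5·22.95 = 20.45.
Equilibrium price: P = 153.7 − 2·43.4 = 66.9.

66.9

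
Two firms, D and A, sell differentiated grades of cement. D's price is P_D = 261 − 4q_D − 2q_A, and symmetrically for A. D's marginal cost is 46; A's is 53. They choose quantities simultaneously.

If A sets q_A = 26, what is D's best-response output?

20.375

Firm D's profit: π = q_D(261 − 4q_D − 2q_A) − 46q_D.
∂π/∂q_D = 215 − 8q_D − 2q_A = 0 ⇒ q_D = 26.875 − 0.25q_A.
At q_A = 26: q_D = 26.875 − 0.25·26 = 20.375.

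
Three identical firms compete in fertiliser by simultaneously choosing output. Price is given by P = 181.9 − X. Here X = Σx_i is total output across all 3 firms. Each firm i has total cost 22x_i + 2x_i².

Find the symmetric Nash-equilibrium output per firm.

A representative firm's profit is π_i = x_i(181.9 − X) − 22x_i − 2x_i², with X = x_i + Σ_{j≠i} x_j.
First-order condition: 159.9 − 6x_i − Σ_{j≠i} x_j = 0.
With identical firms, set every x_j = x: then 159.9 − 6x − 2x = 0, i.e. x = 159.9/8 = 19.9875.

19.9875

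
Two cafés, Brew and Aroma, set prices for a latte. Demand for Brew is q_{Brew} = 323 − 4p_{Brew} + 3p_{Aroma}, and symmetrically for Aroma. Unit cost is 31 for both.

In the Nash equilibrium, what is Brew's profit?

Brew's profit: π = (p_{Brew} − 31)(323 − 4p_{Brew} + 3p_{Aroma}).
∂π/∂p_{Brew} = 447 − 8p_{Brew} + 3p_{Aroma} = 0 ⇒ p_{Brew} = 55.875 + 0.375p_{Aroma}.
Setting p_{Brew} = p_{Aroma} in the reaction function: p_{Brew} = 55.875 + 0.375p_{Brew}, so p_{Brew} = 55.875 / 0.625 = 89.4.
q_{Brew} = 323 − 4·89.4 + 3·89.4 = 233.6.
Profit = (89.4 − 31)·233.6 = 13642.24.

13642.24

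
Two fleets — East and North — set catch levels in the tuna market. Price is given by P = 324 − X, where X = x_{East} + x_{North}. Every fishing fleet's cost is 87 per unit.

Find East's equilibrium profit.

Fishing fleet East's profit: π = x_{East}(324 − (x_{East} + x_{North})) − 87x_{East}.
∂π/∂x_{East} = 237 − 2x_{East} − x_{North} = 0, so x_{East} = 118.5 − 0.5x_{North}.
Setting x_{East} = x_{North} in the reaction function: x_{East} = 118.5 − 0.5x_{East}, so x_{East} = 118.5 / 1.5 = 79.
Price P = 324 − 158 = 166.
East's profit: (166 − 87)·79 = 6241.

6241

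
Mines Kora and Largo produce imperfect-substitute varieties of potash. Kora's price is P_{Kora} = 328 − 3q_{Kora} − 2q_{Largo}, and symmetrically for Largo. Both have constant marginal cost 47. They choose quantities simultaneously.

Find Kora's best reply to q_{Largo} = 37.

Mine Kora's profit: π = q_{Kora}(328 − 3q_{Kora} − 2q_{Largo}) − 47q_{Kora}.
∂π/∂q_{Kora} = 281 − 6q_{Kora} − 2q_{Largo} = 0 ⇒ q_{Kora} = 281/6 − (1/3)q_{Largo}.
At q_{Largo} = 37: q_{Kora} = 281/6 − (1/3)·37 = 34.5.

34.5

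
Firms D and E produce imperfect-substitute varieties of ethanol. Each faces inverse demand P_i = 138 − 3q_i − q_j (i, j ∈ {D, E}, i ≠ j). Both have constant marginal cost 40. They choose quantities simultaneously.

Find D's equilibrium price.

Firm D's profit: π = q_D(138 − 3q_D − q_E) − 40q_D.
∂π/∂q_D = 98 − 6q_D − q_E = 0 ⇒ q_D = 49/3 − (1/6)q_E.
The game is symmetric, so in equilibrium q_E = q_D: the reaction function gives (7/6)q_D = 49/3, hence q_D = 14.
P_D = 138 − 3·14 − 14 = 82.

82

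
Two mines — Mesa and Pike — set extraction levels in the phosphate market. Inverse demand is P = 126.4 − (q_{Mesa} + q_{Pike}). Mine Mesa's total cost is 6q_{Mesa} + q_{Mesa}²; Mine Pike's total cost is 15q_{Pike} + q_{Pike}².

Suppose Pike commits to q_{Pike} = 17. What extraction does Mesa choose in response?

25.85

Mine Mesa's profit: π = q_{Mesa}(126.4 − (q_{Mesa} + q_{Pike})) − 6q_{Mesa} − q_{Mesa}².
∂π/∂q_{Mesa} = 120.4 − 4q_{Mesa} − q_{Pike} = 0, so q_{Mesa} = 30.1 − 0.25q_{Pike}.
At q_{Pike} = 17: q_{Mesa} = 30.1 − 0.25·17 = 25.85.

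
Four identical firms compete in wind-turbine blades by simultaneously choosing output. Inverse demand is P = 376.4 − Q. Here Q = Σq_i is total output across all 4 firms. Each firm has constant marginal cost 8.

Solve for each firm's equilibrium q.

A representative firm's profit is π_i = q_i(376.4 − Q) − 8q_i, with Q = q_i + Σ_{j≠i} q_j.
First-order condition: 368.4 − 2q_i − Σ_{j≠i} q_j = 0.
Imposing symmetry (q_j = q for all j) turns Σ_{j≠i} q_j into 3q, so 368.4 = 5q and q = 73.68.

73.68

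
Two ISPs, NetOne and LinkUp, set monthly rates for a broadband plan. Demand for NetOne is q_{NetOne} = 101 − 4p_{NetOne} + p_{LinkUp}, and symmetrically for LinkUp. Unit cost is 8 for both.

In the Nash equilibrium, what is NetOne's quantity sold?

44

NetOne's profit: π = (p_{NetOne} − 8)(101 − 4p_{NetOne} + p_{LinkUp}).
∂π/∂p_{NetOne} = 133 − 8p_{NetOne} + p_{LinkUp} = 0 ⇒ p_{NetOne} = 16.625 + 0.125p_{LinkUp}.
The game is symmetric, so in equilibrium p_{LinkUp} = p_{NetOne}: the reaction function gives 0.875p_{NetOne} = 16.625, hence p_{NetOne} = 19.
q_{NetOne} = 101 − 4·19 + 19 = 44.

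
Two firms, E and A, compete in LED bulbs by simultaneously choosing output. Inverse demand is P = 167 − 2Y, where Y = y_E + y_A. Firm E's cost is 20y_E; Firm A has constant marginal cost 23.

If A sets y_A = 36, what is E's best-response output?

18.75

Firm E's profit: π = y_E(167 − 2(y_E + y_A)) − 20y_E.
∂π/∂y_E = 147 − 4y_E − 2y_A = 0, so y_E = 36.75 − 0.5y_A.
At y_A = 36: y_E = 36.75 − 0.5·36 = 18.75.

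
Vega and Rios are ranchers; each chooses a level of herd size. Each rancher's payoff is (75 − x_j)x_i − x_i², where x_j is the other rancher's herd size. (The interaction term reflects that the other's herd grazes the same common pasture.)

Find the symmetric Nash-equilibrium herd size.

25

Vega's payoff is (75 − x_R)x_V − x_V².
∂π/∂x_V = 75 − x_R − 2x_V = 0, so x_V = 37.5 − 0.5x_R.
By symmetry x_R = x_V; substituting into the reaction function, 1.5x_V = 37.5 and x_V = 25.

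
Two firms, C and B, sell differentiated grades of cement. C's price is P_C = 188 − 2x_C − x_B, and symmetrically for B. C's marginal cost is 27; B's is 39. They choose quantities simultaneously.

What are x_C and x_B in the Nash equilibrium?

33, 29

Firm C's profit: π = x_C(188 − 2x_C − x_B) − 27x_C.
∂π/∂x_C = 161 − 4x_C − x_B = 0 ⇒ x_C = 40.25 − 0.25x_B.
Similarly x_B = 37.25 − 0.25x_C.
Substituting the second reaction function into the first: x_C = 40.25 − 0.25(37.25 − 0.25x_C), which gives 0.9375x_C = 30.9375 ⇒ x_C = 33.
Then x_B = 37.25 − 0.25·33 = 29.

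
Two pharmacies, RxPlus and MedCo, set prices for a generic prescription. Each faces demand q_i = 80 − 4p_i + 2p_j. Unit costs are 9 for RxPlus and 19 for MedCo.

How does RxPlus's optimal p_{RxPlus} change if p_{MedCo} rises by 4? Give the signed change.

RxPlus's profit: π = (p_{RxPlus} − 9)(80 − 4p_{RxPlus} + 2p_{MedCo}).
∂π/∂p_{RxPlus} = 116 − 8p_{RxPlus} + 2p_{MedCo} = 0 ⇒ p_{RxPlus} = 14.5 + 0.25p_{MedCo}.
The reaction-function slope is 0.25, so a 4-unit rise in p_{MedCo} moves p_{RxPlus} by 0.25 × 4 = 1. RxPlus's best response rises — the actions are strategic complements.

1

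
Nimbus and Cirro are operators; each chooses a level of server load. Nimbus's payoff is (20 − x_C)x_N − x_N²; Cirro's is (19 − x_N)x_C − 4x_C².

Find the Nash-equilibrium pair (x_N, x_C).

9.4, 1.2

Expanding Nimbus's payoff: 20x_N − x_Cx_N − x_N².
∂π/∂x_N = 20 − x_C − 2x_N = 0, so x_N = 10 − 0.5x_C.
Likewise for Cirro: x_C = 2.375 − 0.125x_N.
Plugging x_C into Nimbus's best response: x_N = 10 − 0.5(2.375 − 0.125x_N) ⇒ 0.9375x_N = 8.8125, so x_N = 9.4.
Then x_C = 2.375 − 0.125·9.4 = 1.2.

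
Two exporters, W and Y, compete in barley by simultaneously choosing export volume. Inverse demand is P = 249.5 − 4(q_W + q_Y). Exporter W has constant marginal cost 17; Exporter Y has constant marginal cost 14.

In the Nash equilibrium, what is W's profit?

Exporter W's profit: π = q_W(249.5 − 4(q_W + q_Y)) − 17q_W.
∂π/∂q_W = 232.5 − 8q_W − 4q_Y = 0, so q_W = 29.0625 − 0.5q_Y.
By the same steps for Y: q_Y = 29.4375 − 0.5q_W.
Substituting the second reaction function into the first: q_W = 29.0625 − 0.5(29.4375 − 0.5q_W), which gives 0.75q_W = 459/32 ⇒ q_W = 19.125.
Then q_Y = 29.4375 − 0.5·19.125 = 19.875.
Price P = 249.5 − 4·39 = 93.5.
W's profit: (93.5 − 17)·19.125 = 1463.0625.

1463.0625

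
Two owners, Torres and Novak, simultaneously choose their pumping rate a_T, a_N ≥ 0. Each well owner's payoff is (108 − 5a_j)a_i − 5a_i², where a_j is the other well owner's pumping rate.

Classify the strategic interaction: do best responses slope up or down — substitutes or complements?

Torres's payoff is (108 − 5a_N)a_T − 5a_T².
∂π/∂a_T = 108 − 5a_N − 10a_T = 0, so a_T = 10.8 − 0.5a_N.
The best-response slope da_T/da_N = −0.5 < 0: the reaction function is downward-sloping, so the choices are strategic substitutes.

strategic substitutes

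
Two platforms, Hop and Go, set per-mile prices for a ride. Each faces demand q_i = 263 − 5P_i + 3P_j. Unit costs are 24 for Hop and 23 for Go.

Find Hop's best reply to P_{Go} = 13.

42.2

Hop's profit: π = (P_{Hop} − 24)(263 − 5P_{Hop} + 3P_{Go}).
∂π/∂P_{Hop} = 383 − 10P_{Hop} + 3P_{Go} = 0 ⇒ P_{Hop} = 38.3 + 0.3P_{Go}.
At P_{Go} = 13: P_{Hop} = 38.3 + 0.3·13 = 42.2.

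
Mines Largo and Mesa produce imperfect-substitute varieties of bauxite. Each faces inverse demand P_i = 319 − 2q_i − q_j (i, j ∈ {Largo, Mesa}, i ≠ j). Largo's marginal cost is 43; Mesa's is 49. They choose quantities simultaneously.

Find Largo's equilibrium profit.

6182.72

Mine Largo's profit: π = q_{Largo}(319 − 2q_{Largo} − q_{Mesa}) − 43q_{Largo}.
∂π/∂q_{Largo} = 276 − 4q_{Largo} − q_{Mesa} = 0 ⇒ q_{Largo} = 69 − 0.25q_{Mesa}.
Similarly q_{Mesa} = 67.5 − 0.25q_{Largo}.
Substituting the second reaction function into the first: q_{Largo} = 69 − 0.25(67.5 − 0.25q_{Largo}), which gives 0.9375q_{Largo} = 52.125 ⇒ q_{Largo} = 55.6.
Then q_{Mesa} = 67.5 − 0.25·55.6 = 53.6.
P_{Largo} = 319 − 2·55.6 − 53.6 = 154.2.
Profit = (154.2 − 43)·55.6 = 6182.72.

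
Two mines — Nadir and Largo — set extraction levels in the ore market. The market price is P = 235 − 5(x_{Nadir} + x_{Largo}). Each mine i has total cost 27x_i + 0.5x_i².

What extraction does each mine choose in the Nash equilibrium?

Mine Nadir's profit: π = x_{Nadir}(235 − 5(x_{Nadir} + x_{Largo})) − 27x_{Nadir} − 0.5x_{Nadir}².
∂π/∂x_{Nadir} = 208 − 11x_{Nadir} − 5x_{Largo} = 0, so x_{Nadir} = 208/11 − (5/11)x_{Largo}.
Setting x_{Nadir} = x_{Largo} in the reaction function: x_{Nadir} = 208/11 − (5/11)x_{Nadir}, so x_{Nadir} = (208/11) / (16/11) = 13.

13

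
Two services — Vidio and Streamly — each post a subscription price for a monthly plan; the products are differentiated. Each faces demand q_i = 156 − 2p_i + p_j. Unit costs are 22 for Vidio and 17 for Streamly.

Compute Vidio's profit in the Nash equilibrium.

Vidio's profit: π = (p_{Vidio} − 22)(156 − 2p_{Vidio} + p_{Streamly}).
∂π/∂p_{Vidio} = 200 − 4p_{Vidio} + p_{Streamly} = 0 ⇒ p_{Vidio} = 50 + 0.25p_{Streamly}.
Similarly p_{Streamly} = 47.5 + 0.25p_{Vidio}.
Substituting the second reaction function into the first: p_{Vidio} = 50 + 0.25(47.5 + 0.25p_{Vidio}), which gives 0.9375p_{Vidio} = 61.875 ⇒ p_{Vidio} = 66.
Then p_{Streamly} = 47.5 + 0.25·66 = 64.
q_{Vidio} = 156 − 2·66 + 64 = 88.
Profit = (66 − 22)·88 = 3872.

3872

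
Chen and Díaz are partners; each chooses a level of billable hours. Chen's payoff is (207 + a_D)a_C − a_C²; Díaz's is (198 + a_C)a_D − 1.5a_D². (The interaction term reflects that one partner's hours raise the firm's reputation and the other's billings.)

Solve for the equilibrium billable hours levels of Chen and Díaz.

Expanding Chen's payoff: 207a_C + a_Da_C − a_C².
∂π/∂a_C = 207 + a_D − 2a_C = 0, so a_C = 103.5 + 0.5a_D.
Likewise for Díaz: a_D = 66 + (1/3)a_C.
Solving the two reaction functions simultaneously: (1 − (0.5)(1/3))a_C = 103.5 + 0.5·66, so (5/6)a_C = 136.5 and a_C = 163.8.
Then a_D = 66 + (1/3)·163.8 = 120.6.

163.8, 120.6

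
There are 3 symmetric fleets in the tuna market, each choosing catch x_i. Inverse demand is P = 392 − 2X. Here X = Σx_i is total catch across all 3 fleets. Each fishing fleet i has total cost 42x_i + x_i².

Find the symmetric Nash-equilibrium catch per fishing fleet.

35

A representative fishing fleet's profit is π_i = x_i(392 − 2X) − 42x_i − x_i², with X = x_i + Σ_{j≠i} x_j.
First-order condition: 350 − 6x_i − 2Σ_{j≠i} x_j = 0.
With identical fishing fleets, set every x_j = x: then 350 − 6x − 4x = 0, i.e. x = 350/10 = 35.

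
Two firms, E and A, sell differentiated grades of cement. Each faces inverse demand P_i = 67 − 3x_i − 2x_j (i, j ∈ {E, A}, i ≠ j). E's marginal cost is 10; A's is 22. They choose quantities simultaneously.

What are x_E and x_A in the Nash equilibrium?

7.875, 4.875

Firm E's profit: π = x_E(67 − 3x_E − 2x_A) − 10x_E.
∂π/∂x_E = 57 − 6x_E − 2x_A = 0 ⇒ x_E = 9.5 − (1/3)x_A.
Similarly x_A = 7.5 − (1/3)x_E.
Solving the two reaction functions simultaneously: (1 − (−1/3)(−1/3))x_E = 9.5 − (1/3)·7.5, so (8/9)x_E = 7 and x_E = 7.875.
Then x_A = 7.5 − (1/3)·7.875 = 4.875.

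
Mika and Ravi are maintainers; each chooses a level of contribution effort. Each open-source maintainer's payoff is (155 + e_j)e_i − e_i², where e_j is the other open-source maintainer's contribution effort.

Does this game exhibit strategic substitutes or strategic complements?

Mika's payoff is (155 + e_R)e_M − e_M².
∂π/∂e_M = 155 + e_R − 2e_M = 0, so e_M = 77.5 + 0.5e_R.
The best-response slope de_M/de_R = 0.5 > 0: the reaction function is upward-sloping, so the choices are strategic complements.

strategic complements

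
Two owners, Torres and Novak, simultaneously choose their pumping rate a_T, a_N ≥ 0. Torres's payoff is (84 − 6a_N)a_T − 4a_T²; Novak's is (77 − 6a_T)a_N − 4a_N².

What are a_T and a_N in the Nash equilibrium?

7.5, 4

Expanding Torres's payoff: 84a_T − 6a_Na_T − 4a_T².
∂π/∂a_T = 84 − 6a_N − 8a_T = 0, so a_T = 10.5 − 0.75a_N.
Likewise for Novak: a_N = 9.625 − 0.75a_T.
Plugging a_N into Torres's best response: a_T = 10.5 − 0.75(9.625 − 0.75a_T) ⇒ 0.4375a_T = 105/32, so a_T = 7.5.
Then a_N = 9.625 − 0.75·7.5 = 4.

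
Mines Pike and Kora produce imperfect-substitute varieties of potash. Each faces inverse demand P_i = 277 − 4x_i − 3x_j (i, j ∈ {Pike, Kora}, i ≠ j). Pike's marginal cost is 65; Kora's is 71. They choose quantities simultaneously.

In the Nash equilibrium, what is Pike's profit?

Mine Pike's profit: π = x_{Pike}(277 − 4x_{Pike} − 3x_{Kora}) − 65x_{Pike}.
∂π/∂x_{Pike} = 212 − 8x_{Pike} − 3x_{Kora} = 0 ⇒ x_{Pike} = 26.5 − 0.375x_{Kora}.
Similarly x_{Kora} = 25.75 − 0.375x_{Pike}.
Substituting the second reaction function into the first: x_{Pike} = 26.5 − 0.375(25.75 − 0.375x_{Pike}), which gives (55/64)x_{Pike} = 539/32 ⇒ x_{Pike} = 19.6.
Then x_{Kora} = 25.75 − 0.375·19.6 = 18.4.
P_{Pike} = 277 − 4·19.6 − 3·18.4 = 143.4.
Profit = (143.4 − 65)·19.6 = 1536.64.

1536.64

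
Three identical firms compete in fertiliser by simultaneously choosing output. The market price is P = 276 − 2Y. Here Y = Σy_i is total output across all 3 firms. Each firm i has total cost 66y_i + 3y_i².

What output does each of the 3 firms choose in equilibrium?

15

A representative firm's profit is π_i = y_i(276 − 2Y) − 66y_i − 3y_i², with Y = y_i + Σ_{j≠i} y_j.
First-order condition: 210 − 10y_i − 2Σ_{j≠i} y_j = 0.
With identical firms, set every y_j = y: then 210 − 10y − 4y = 0, i.e. y = 210/14 = 15.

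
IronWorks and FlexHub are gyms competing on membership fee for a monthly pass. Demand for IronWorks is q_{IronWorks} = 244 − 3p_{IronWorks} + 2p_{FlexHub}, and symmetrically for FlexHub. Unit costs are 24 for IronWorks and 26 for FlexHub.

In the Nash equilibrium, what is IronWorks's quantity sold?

IronWorks's profit: π = (p_{IronWorks} − 24)(244 − 3p_{IronWorks} + 2p_{FlexHub}).
∂π/∂p_{IronWorks} = 316 − 6p_{IronWorks} + 2p_{FlexHub} = 0 ⇒ p_{IronWorks} = 158/3 + (1/3)p_{FlexHub}.
Similarly p_{FlexHub} = 161/3 + (1/3)p_{IronWorks}.
Solving the two reaction functions simultaneously: (1 − (1/3)(1/3))p_{IronWorks} = 158/3 + (1/3)·(161/3), so (8/9)p_{IronWorks} = 635/9 and p_{IronWorks} = 79.375.
Then p_{FlexHub} = 161/3 + (1/3)·79.375 = 80.125.
q_{IronWorks} = 244 − 3·79.375 + 2·80.125 = 166.125.

166.125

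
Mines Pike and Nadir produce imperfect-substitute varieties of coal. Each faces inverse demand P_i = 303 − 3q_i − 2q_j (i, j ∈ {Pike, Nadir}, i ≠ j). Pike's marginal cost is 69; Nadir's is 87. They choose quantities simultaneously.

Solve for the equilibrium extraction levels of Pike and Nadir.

30.375, 25.875

Mine Pike's profit: π = q_{Pike}(303 − 3q_{Pike} − 2q_{Nadir}) − 69q_{Pike}.
∂π/∂q_{Pike} = 234 − 6q_{Pike} − 2q_{Nadir} = 0 ⇒ q_{Pike} = 39 − (1/3)q_{Nadir}.
Similarly q_{Nadir} = 36 − (1/3)q_{Pike}.
Plugging q_{Nadir} into Pike's best response: q_{Pike} = 39 − (1/3)(36 − (1/3)q_{Pike}) ⇒ (8/9)q_{Pike} = 27, so q_{Pike} = 30.375.
Then q_{Nadir} = 36 − (1/3)·30.375 = 25.875.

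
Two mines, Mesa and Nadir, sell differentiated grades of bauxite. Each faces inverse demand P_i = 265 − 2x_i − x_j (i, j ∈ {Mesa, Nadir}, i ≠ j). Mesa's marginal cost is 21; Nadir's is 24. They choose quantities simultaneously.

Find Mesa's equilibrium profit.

4802

Mine Mesa's profit: π = x_{Mesa}(265 − 2x_{Mesa} − x_{Nadir}) − 21x_{Mesa}.
∂π/∂x_{Mesa} = 244 − 4x_{Mesa} − x_{Nadir} = 0 ⇒ x_{Mesa} = 61 − 0.25x_{Nadir}.
Similarly x_{Nadir} = 60.25 − 0.25x_{Mesa}.
Plugging x_{Nadir} into Mesa's best response: x_{Mesa} = 61 − 0.25(60.25 − 0.25x_{Mesa}) ⇒ 0.9375x_{Mesa} = 45.9375, so x_{Mesa} = 49.
Then x_{Nadir} = 60.25 − 0.25·49 = 48.
P_{Mesa} = 265 − 2·49 − 48 = 119.
Profit = (119 − 21)·49 = 4802.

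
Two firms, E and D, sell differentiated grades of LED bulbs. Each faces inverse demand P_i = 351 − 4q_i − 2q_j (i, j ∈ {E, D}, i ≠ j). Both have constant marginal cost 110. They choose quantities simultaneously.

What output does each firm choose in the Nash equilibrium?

Firm E's profit: π = q_E(351 − 4q_E − 2q_D) − 110q_E.
∂π/∂q_E = 241 − 8q_E − 2q_D = 0 ⇒ q_E = 30.125 − 0.25q_D.
By symmetry q_D = q_E; substituting into the reaction function, 1.25q_E = 30.125 and q_E = 24.1.

24.1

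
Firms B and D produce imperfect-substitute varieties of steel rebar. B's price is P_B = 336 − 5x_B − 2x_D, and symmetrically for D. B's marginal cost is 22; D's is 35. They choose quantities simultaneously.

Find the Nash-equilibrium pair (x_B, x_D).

Firm B's profit: π = x_B(336 − 5x_B − 2x_D) − 22x_B.
∂π/∂x_B = 314 − 10x_B − 2x_D = 0 ⇒ x_B = 31.4 − 0.2x_D.
Similarly x_D = 30.1 − 0.2x_B.
Solving the two reaction functions simultaneously: (1 − (−0.2)(−0.2))x_B = 31.4 − 0.2·30.1, so 0.96x_B = 25.38 and x_B = 26.4375.
Then x_D = 30.1 − 0.2·26.4375 = 24.8125.

26.4375, 24.8125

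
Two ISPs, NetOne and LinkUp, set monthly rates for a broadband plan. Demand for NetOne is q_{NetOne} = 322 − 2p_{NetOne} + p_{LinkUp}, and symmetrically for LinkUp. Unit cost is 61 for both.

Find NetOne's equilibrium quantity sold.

NetOne's profit: π = (p_{NetOne} − 61)(322 − 2p_{NetOne} + p_{LinkUp}).
∂π/∂p_{NetOne} = 444 − 4p_{NetOne} + p_{LinkUp} = 0 ⇒ p_{NetOne} = 111 + 0.25p_{LinkUp}.
Setting p_{NetOne} = p_{LinkUp} in the reaction function: p_{NetOne} = 111 + 0.25p_{NetOne}, so p_{NetOne} = 111 / 0.75 = 148.
q_{NetOne} = 322 − 2·148 + 148 = 174.

174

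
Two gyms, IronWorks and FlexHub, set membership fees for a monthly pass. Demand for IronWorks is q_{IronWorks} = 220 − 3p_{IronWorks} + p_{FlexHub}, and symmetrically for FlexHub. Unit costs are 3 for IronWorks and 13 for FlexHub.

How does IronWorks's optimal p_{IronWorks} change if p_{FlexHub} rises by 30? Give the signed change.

5

IronWorks's profit: π = (p_{IronWorks} − 3)(220 − 3p_{IronWorks} + p_{FlexHub}).
∂π/∂p_{IronWorks} = 229 − 6p_{IronWorks} + p_{FlexHub} = 0 ⇒ p_{IronWorks} = 229/6 + (1/6)p_{FlexHub}.
The reaction-function slope is 1/6, so a 30-unit rise in p_{FlexHub} moves p_{IronWorks} by 1/6 × 30 = 5. IronWorks's best response rises — the actions are strategic complements.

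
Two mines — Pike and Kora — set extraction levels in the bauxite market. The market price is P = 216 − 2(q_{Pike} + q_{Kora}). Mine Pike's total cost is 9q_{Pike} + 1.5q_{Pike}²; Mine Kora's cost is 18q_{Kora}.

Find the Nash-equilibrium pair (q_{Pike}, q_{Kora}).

18, 40.5

Mine Pike's profit: π = q_{Pike}(216 − 2(q_{Pike} + q_{Kora})) − 9q_{Pike} − 1.5q_{Pike}².
∂π/∂q_{Pike} = 207 − 7q_{Pike} − 2q_{Kora} = 0, so q_{Pike} = 207/7 − (2/7)q_{Kora}.
For Kora: ∂π/∂q_{Kora} = 198 − 4q_{Kora} − 2q_{Pike} = 0 ⇒ q_{Kora} = 49.5 − 0.5q_{Pike}.
Substituting the second reaction function into the first: q_{Pike} = 207/7 − (2/7)(49.5 − 0.5q_{Pike}), which gives (6/7)q_{Pike} = 108/7 ⇒ q_{Pike} = 18.
Then q_{Kora} = 49.5 − 0.5·18 = 40.5.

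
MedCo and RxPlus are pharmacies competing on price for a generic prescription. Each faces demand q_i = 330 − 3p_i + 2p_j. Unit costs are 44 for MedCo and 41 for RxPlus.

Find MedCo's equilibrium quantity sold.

212.8125

MedCo's profit: π = (p_{MedCo} − 44)(330 − 3p_{MedCo} + 2p_{RxPlus}).
∂π/∂p_{MedCo} = 462 − 6p_{MedCo} + 2p_{RxPlus} = 0 ⇒ p_{MedCo} = 77 + (1/3)p_{RxPlus}.
Similarly p_{RxPlus} = 75.5 + (1/3)p_{MedCo}.
Plugging p_{RxPlus} into MedCo's best response: p_{MedCo} = 77 + (1/3)(75.5 + (1/3)p_{MedCo}) ⇒ (8/9)p_{MedCo} = 613/6, so p_{MedCo} = 114.9375.
Then p_{RxPlus} = 75.5 + (1/3)·114.9375 = 113.8125.
q_{MedCo} = 330 − 3·114.9375 + 2·113.8125 = 212.8125.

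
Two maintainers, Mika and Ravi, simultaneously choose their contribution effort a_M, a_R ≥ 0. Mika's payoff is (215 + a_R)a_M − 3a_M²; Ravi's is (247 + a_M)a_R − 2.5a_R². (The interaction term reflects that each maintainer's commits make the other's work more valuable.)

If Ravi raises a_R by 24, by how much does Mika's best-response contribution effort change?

4

Expanding Mika's payoff: 215a_M + a_Ra_M − 3a_M².
∂π/∂a_M = 215 + a_R − 6a_M = 0, so a_M = 215/6 + (1/6)a_R.
The reaction-function slope is 1/6, so a 24-unit rise in a_R moves a_M by 1/6 × 24 = 4. Mika's best response rises — the actions are strategic complements.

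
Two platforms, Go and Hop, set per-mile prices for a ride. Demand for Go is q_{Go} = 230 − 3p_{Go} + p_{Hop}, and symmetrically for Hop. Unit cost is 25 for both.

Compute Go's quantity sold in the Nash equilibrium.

Go's profit: π = (p_{Go} − 25)(230 − 3p_{Go} + p_{Hop}).
∂π/∂p_{Go} = 305 − 6p_{Go} + p_{Hop} = 0 ⇒ p_{Go} = 305/6 + (1/6)p_{Hop}.
The game is symmetric, so in equilibrium p_{Hop} = p_{Go}: the reaction function gives (5/6)p_{Go} = 305/6, hence p_{Go} = 61.
q_{Go} = 230 − 3·61 + 61 = 108.

108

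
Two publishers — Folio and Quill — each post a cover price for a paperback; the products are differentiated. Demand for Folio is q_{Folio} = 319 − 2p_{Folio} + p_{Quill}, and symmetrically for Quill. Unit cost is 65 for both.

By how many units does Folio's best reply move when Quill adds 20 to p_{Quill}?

Folio's profit: π = (p_{Folio} − 65)(319 − 2p_{Folio} + p_{Quill}).
∂π/∂p_{Folio} = 449 − 4p_{Folio} + p_{Quill} = 0 ⇒ p_{Folio} = 112.25 + 0.25p_{Quill}.
The reaction-function slope is 0.25, so a 20-unit rise in p_{Quill} moves p_{Folio} by 0.25 × 20 = 5. Folio's best response rises — the actions are strategic complements.

5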